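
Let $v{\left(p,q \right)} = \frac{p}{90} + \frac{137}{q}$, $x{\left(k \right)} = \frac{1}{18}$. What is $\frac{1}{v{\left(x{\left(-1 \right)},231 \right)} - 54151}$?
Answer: $- \frac{124740}{6754721683} \approx -1.8467 \cdot 10^{-5}$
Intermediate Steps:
$x{\left(k \right)} = \frac{1}{18}$
$v{\left(p,q \right)} = \frac{137}{q} + \frac{p}{90}$ ($v{\left(p,q \right)} = p \frac{1}{90} + \frac{137}{q} = \frac{p}{90} + \frac{137}{q} = \frac{137}{q} + \frac{p}{90}$)
$\frac{1}{v{\left(x{\left(-1 \right)},231 \right)} - 54151} = \frac{1}{\left(\frac{137}{231} + \frac{1}{90} \cdot \frac{1}{18}\right) - 54151} = \frac{1}{\left(137 \cdot \frac{1}{231} + \frac{1}{1620}\right) - 54151} = \frac{1}{\left(\frac{137}{231} + \frac{1}{1620}\right) - 54151} = \frac{1}{\frac{74057}{124740} - 54151} = \frac{1}{- \frac{6754721683}{124740}} = - \frac{124740}{6754721683}$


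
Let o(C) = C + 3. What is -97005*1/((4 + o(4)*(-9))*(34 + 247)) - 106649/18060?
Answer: -16223471/299416740 ≈ -0.054184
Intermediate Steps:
o(C) = 3 + C
-97005*1/((4 + o(4)*(-9))*(34 + 247)) - 106649/18060 = -97005*1/((4 + (3 + 4)*(-9))*(34 + 247)) - 106649/18060 = -97005*1/(281*(4 + 7*(-9))) - 106649*1/18060 = -97005*1/(281*(4 - 63)) - 106649/18060 = -97005/((-59*281)) - 106649/18060 = -97005/(-16579) - 106649/18060 = -97005*(-1/16579) - 106649/18060 = 97005/16579 - 106649/18060 = -16223471/299416740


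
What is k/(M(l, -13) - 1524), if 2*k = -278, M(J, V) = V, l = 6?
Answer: 139/1537 ≈ 0.090436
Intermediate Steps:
k = -139 (k = (½)*(-278) = -139)
k/(M(l, -13) - 1524) = -139/(-13 - 1524) = -139/(-1537) = -1/1537*(-139) = 139/1537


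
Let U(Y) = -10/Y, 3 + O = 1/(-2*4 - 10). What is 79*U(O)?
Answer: 2844/11 ≈ 258.55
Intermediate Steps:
O = -55/18 (O = -3 + 1/(-2*4 - 10) = -3 + 1/(-8 - 10) = -3 + 1/(-18) = -3 - 1/18 = -55/18 ≈ -3.0556)
79*U(O) = 79*(-10/(-55/18)) = 79*(-10*(-18/55)) = 79*(36/11) = 2844/11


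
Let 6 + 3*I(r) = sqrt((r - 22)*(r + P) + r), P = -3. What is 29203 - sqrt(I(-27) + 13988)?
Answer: 29203 - sqrt(125874 + 3*sqrt(1443))/3 ≈ 29085.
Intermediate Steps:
I(r) = -2 + sqrt(r + (-22 + r)*(-3 + r))/3 (I(r) = -2 + sqrt((r - 22)*(r - 3) + r)/3 = -2 + sqrt((-22 + r)*(-3 + r) + r)/3 = -2 + sqrt(r + (-22 + r)*(-3 + r))/3)
29203 - sqrt(I(-27) + 13988) = 29203 - sqrt((-2 + sqrt(66 + (-27)**2 - 24*(-27))/3) + 13988) = 29203 - sqrt((-2 + sqrt(66 + 729 + 648)/3) + 13988) = 29203 - sqrt((-2 + sqrt(1443)/3) + 13988) = 29203 - sqrt(13986 + sqrt(1443)/3)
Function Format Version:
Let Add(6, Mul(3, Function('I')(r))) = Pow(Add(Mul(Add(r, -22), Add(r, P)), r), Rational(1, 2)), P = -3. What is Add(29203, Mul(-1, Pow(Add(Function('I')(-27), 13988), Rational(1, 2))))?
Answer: Add(29203, Mul(Rational(-1, 3), Pow(Add(125874, Mul(3, Pow(1443, Rational(1, 2)))), Rational(1, 2)))) ≈ 29085.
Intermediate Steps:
Function('I')(r) = Add(-2, Mul(Rational(1, 3), Pow(Add(r, Mul(Add(-22, r), Add(-3, r))), Rational(1, 2)))) (Function('I')(r) = Add(-2, Mul(Rational(1, 3), Pow(Add(Mul(Add(r, -22), Add(r, -3)), r), Rational(1, 2)))) = Add(-2, Mul(Rational(1, 3), Pow(Add(Mul(Add(-22, r), Add(-3, r)), r), Rational(1, 2)))) = Add(-2, Mul(Rational(1, 3), Pow(Add(r, Mul(Add(-22, r), Add(-3, r))), Rational(1, 2)))))
Add(29203, Mul(-1, Pow(Add(Function('I')(-27), 13988), Rational(1, 2)))) = Add(29203, Mul(-1, Pow(Add(Add(-2, Mul(Rational(1, 3), Pow(Add(66, Pow(-27, 2), Mul(-24, -27)), Rational(1, 2)))), 13988), Rational(1, 2)))) = Add(29203, Mul(-1, Pow(Add(Add(-2, Mul(Rational(1, 3), Pow(Add(66, 729, 648), Rational(1, 2)))), 13988), Rational(1, 2)))) = Add(29203, Mul(-1, Pow(Add(Add(-2, Mul(Rational(1, 3), Pow(1443, Rational(1, 2)))), 13988), Rational(1, 2)))) = Add(29203, Mul(-1, Pow(Add(13986, Mul(Rational(1, 3), Pow(1443, Rational(1, 2)))), Rational(1, 2))))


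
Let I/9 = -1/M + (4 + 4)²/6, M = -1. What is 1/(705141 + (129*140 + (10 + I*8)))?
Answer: 1/724051 ≈ 1.3811e-6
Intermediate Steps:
I = 105 (I = 9*(-1/(-1) + (4 + 4)²/6) = 9*(-1*(-1) + 8²*(⅙)) = 9*(1 + 64*(⅙)) = 9*(1 + 32/3) = 9*(35/3) = 105)
1/(705141 + (129*140 + (10 + I*8))) = 1/(705141 + (129*140 + (10 + 105*8))) = 1/(705141 + (18060 + (10 + 840))) = 1/(705141 + (18060 + 850)) = 1/(705141 + 18910) = 1/724051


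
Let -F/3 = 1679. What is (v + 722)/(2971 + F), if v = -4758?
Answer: 2018/1033 ≈ 1.9535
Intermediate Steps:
F = -5037 (F = -3*1679 = -5037)
(v + 722)/(2971 + F) = (-4758 + 722)/(2971 - 5037) = -4036/(-2066) = -4036*(-1/2066) = 2018/1033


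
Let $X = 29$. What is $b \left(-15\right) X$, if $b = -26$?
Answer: $11310$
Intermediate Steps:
$b \left(-15\right) X = \left(-26\right) \left(-15\right) 29 = 390 \cdot 29 = 11310$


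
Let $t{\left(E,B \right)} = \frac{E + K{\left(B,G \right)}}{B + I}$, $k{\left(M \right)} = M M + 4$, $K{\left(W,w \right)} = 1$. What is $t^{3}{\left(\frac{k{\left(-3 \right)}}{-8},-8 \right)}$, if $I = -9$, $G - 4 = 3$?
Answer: $\frac{125}{2515456} \approx 4.9693 \cdot 10^{-5}$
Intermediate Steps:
$G = 7$ ($G = 4 + 3 = 7$)
$k{\left(M \right)} = 4 + M^{2}$ ($k{\left(M \right)} = M^{2} + 4 = 4 + M^{2}$)
$t{\left(E,B \right)} = \frac{1 + E}{-9 + B}$ ($t{\left(E,B \right)} = \frac{E + 1}{B - 9} = \frac{1 + E}{-9 + B}$)
$t^{3}{\left(\frac{k{\left(-3 \right)}}{-8},-8 \right)} = \left(\frac{1 + \frac{4 + \left(-3\right)^{2}}{-8}}{-9 - 8}\right)^{3} = \left(\frac{1 + \left(4 + 9\right) \left(- \frac{1}{8}\right)}{-17}\right)^{3} = \left(- \frac{1 + 13 \left(- \frac{1}{8}\right)}{17}\right)^{3} = \left(- \frac{1 - \frac{13}{8}}{17}\right)^{3} = \left(\left(- \frac{1}{17}\right) \left(- \frac{5}{8}\right)\right)^{3} = \left(\frac{5}{136}\right)^{3} = \frac{125}{2515456}$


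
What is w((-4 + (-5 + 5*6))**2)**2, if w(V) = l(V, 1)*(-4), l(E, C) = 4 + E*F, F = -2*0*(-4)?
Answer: 256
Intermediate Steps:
F = 0 (F = 0*(-4) = 0)
l(E, C) = 4 (l(E, C) = 4 + E*0 = 4 + 0 = 4)
w(V) = -16 (w(V) = 4*(-4) = -16)
w((-4 + (-5 + 5*6))**2)**2 = (-16)**2 = 256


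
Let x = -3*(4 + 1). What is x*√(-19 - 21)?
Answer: -30*I*√10 ≈ -94.868*I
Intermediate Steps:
x = -15 (x = -3*5 = -15)
x*√(-19 - 21) = -15*√(-19 - 21) = -30*I*√10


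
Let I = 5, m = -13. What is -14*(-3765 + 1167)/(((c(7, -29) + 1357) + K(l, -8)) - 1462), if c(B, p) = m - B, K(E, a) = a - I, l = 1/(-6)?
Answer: -6062/23 ≈ -263.57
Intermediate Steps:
l = -⅙ (l = 1*(-⅙) = -⅙ ≈ -0.16667)
K(E, a) = -5 + a (K(E, a) = a - 1*5 = a - 5 = -5 + a)
c(B, p) = -13 - B
-14*(-3765 + 1167)/(((c(7, -29) + 1357) + K(l, -8)) - 1462) = -14*(-3765 + 1167)/((((-13 - 1*7) + 1357) + (-5 - 8)) - 1462) = -(-36372)/((((-13 - 7) + 1357) - 13) - 1462) = -(-36372)/(((-20 + 1357) - 13) - 1462) = -(-36372)/((1337 - 13) - 1462) = -(-36372)/(1324 - 1462) = -(-36372)/(-138) = -(-36372)*(-1)/138 = -14*433/23 = -6062/23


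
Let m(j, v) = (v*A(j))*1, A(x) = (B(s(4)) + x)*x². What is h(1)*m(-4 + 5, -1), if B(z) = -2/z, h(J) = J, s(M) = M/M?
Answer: 1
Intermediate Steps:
s(M) = 1
A(x) = x²*(-2 + x) (A(x) = (-2/1 + x)*x² = (-2*1 + x)*x² = (-2 + x)*x² = x²*(-2 + x))
m(j, v) = v*j²*(-2 + j) (m(j, v) = (v*(j²*(-2 + j)))*1 = (v*j²*(-2 + j))*1 = v*j²*(-2 + j))
h(1)*m(-4 + 5, -1) = 1*(-(-4 + 5)²*(-2 + (-4 + 5))) = 1*(-1*1²*(-2 + 1)) = 1*(-1*1*(-1)) = 1*1 = 1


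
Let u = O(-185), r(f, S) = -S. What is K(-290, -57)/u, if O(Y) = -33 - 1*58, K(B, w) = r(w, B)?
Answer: -290/91 ≈ -3.1868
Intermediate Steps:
K(B, w) = -B
O(Y) = -91 (O(Y) = -33 - 58 = -91)
u = -91
K(-290, -57)/u = -1*(-290)/(-91) = 290*(-1/91) = -290/91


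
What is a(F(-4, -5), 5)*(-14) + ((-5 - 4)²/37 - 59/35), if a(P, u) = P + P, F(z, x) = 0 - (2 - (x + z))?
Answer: 399512/1295 ≈ 308.50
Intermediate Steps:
F(z, x) = -2 + x + z (F(z, x) = 0 - (2 + (-x - z)) = 0 - (2 - x - z) = 0 + (-2 + x + z) = -2 + x + z)
a(P, u) = 2*P
a(F(-4, -5), 5)*(-14) + ((-5 - 4)²/37 - 59/35) = (2*(-2 - 5 - 4))*(-14) + ((-5 - 4)²/37 - 59/35) = (2*(-11))*(-14) + ((-9)²*(1/37) - 59*1/35) = -22*(-14) + (81*(1/37) - 59/35) = 308 + (81/37 - 59/35) = 308 + 652/1295 = 399512/1295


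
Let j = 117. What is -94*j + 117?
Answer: -10881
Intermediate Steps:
-94*j + 117 = -94*117 + 117 = -10998 + 117 = -10881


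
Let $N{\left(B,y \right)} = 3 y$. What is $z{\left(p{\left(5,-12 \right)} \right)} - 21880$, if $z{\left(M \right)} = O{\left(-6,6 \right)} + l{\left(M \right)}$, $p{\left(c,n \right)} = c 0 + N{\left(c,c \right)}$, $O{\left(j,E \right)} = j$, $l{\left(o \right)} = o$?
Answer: $-21871$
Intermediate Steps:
$p{\left(c,n \right)} = 3 c$ ($p{\left(c,n \right)} = c 0 + 3 c = 0 + 3 c = 3 c$)
$z{\left(M \right)} = -6 + M$
$z{\left(p{\left(5,-12 \right)} \right)} - 21880 = \left(-6 + 3 \cdot 5\right) - 21880 = \left(-6 + 15\right) - 21880 = 9 - 21880 = -21871$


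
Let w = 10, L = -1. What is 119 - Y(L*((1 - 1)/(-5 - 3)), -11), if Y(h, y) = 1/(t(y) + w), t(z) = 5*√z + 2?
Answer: 49849/419 + 5*I*√11/419 ≈ 118.97 + 0.039578*I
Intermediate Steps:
t(z) = 2 + 5*√z
Y(h, y) = 1/(12 + 5*√y) (Y(h, y) = 1/((2 + 5*√y) + 10) = 1/(12 + 5*√y))
119 - Y(L*((1 - 1)/(-5 - 3)), -11) = 119 - 1/(12 + 5*√(-11)) = 119 - 1/(12 + 5*(I*√11)) = 119 - 1/(12 + 5*I*√11)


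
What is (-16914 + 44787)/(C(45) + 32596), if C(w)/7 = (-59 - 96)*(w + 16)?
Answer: -27873/33589 ≈ -0.82983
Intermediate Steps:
C(w) = -17360 - 1085*w (C(w) = 7*((-59 - 96)*(w + 16)) = 7*(-155*(16 + w)) = 7*(-2480 - 155*w) = -17360 - 1085*w)
(-16914 + 44787)/(C(45) + 32596) = (-16914 + 44787)/((-17360 - 1085*45) + 32596) = 27873/((-17360 - 48825) + 32596) = 27873/(-66185 + 32596) = 27873/(-33589) = 27873*(-1/33589) = -27873/33589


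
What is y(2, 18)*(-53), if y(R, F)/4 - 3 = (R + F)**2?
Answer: -85436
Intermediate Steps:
y(R, F) = 12 + 4*(F + R)**2 (y(R, F) = 12 + 4*(R + F)**2 = 12 + 4*(F + R)**2)
y(2, 18)*(-53) = (12 + 4*(18 + 2)**2)*(-53) = (12 + 4*20**2)*(-53) = (12 + 4*400)*(-53) = (12 + 1600)*(-53) = 1612*(-53) = -85436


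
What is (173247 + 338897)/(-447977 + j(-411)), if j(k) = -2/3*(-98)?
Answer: -1536432/1343735 ≈ -1.1434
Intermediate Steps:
j(k) = 196/3 (j(k) = -2*⅓*(-98) = -⅔*(-98) = 196/3)
(173247 + 338897)/(-447977 + j(-411)) = (173247 + 338897)/(-447977 + 196/3) = 512144/(-1343735/3) = 512144*(-3/1343735) = -1536432/1343735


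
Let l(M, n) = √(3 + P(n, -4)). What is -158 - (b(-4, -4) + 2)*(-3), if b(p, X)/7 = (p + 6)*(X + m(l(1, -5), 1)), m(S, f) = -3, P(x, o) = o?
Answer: -446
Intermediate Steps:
l(M, n) = I (l(M, n) = √(3 - 4) = √(-1) = I)
b(p, X) = 7*(-3 + X)*(6 + p) (b(p, X) = 7*((p + 6)*(X - 3)) = 7*((6 + p)*(-3 + X)) = 7*((-3 + X)*(6 + p)) = 7*(-3 + X)*(6 + p))
-158 - (b(-4, -4) + 2)*(-3) = -158 - ((-126 - 21*(-4) + 42*(-4) + 7*(-4)*(-4)) + 2)*(-3) = -158 - ((-126 + 84 - 168 + 112) + 2)*(-3) = -158 - (-98 + 2)*(-3) = -158 - (-96)*(-3) = -158 - 1*288 = -158 - 288 = -446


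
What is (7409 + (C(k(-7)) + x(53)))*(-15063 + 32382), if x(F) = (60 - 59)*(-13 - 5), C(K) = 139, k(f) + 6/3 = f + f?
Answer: 130412070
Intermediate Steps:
k(f) = -2 + 2*f (k(f) = -2 + (f + f) = -2 + 2*f)
x(F) = -18 (x(F) = 1*(-18) = -18)
(7409 + (C(k(-7)) + x(53)))*(-15063 + 32382) = (7409 + (139 - 18))*(-15063 + 32382) = (7409 + 121)*17319 = 7530*17319 = 130412070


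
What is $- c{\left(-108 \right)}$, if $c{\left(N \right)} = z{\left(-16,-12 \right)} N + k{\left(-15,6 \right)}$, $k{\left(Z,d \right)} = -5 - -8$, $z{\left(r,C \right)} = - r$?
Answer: $1725$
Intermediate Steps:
$k{\left(Z,d \right)} = 3$ ($k{\left(Z,d \right)} = -5 + 8 = 3$)
$c{\left(N \right)} = 3 + 16 N$ ($c{\left(N \right)} = \left(-1\right) \left(-16\right) N + 3 = 16 N + 3 = 3 + 16 N$)
$- c{\left(-108 \right)} = - (3 + 16 \left(-108\right)) = - (3 - 1728) = \left(-1\right) \left(-1725\right) = 1725$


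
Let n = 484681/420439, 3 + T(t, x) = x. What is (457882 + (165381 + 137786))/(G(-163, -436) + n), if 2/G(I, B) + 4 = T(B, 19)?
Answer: 1919848083066/3328525 ≈ 5.7679e+5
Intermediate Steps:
T(t, x) = -3 + x
G(I, B) = 1/6 (G(I, B) = 2/(-4 + (-3 + 19)) = 2/(-4 + 16) = 2/12 = 2*(1/12) = 1/6)
n = 484681/420439 (n = 484681*(1/420439) = 484681/420439 ≈ 1.1528)
(457882 + (165381 + 137786))/(G(-163, -436) + n) = (457882 + (165381 + 137786))/(1/6 + 484681/420439) = (457882 + 303167)/(3328525/2522634) = 761049*(2522634/3328525) = 1919848083066/3328525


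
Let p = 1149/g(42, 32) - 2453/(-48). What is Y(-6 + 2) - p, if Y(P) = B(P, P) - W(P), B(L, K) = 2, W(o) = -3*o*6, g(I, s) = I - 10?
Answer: -15073/96 ≈ -157.01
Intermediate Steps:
g(I, s) = -10 + I
W(o) = -18*o
Y(P) = 2 + 18*P (Y(P) = 2 - (-18)*P = 2 + 18*P)
p = 8353/96 (p = 1149/(-10 + 42) - 2453/(-48) = 1149/32 - 2453*(-1/48) = 1149*(1/32) + 2453/48 = 1149/32 + 2453/48 = 8353/96 ≈ 87.010)
Y(-6 + 2) - p = (2 + 18*(-6 + 2)) - 1*8353/96 = (2 + 18*(-4)) - 8353/96 = (2 - 72) - 8353/96 = -70 - 8353/96 = -15073/96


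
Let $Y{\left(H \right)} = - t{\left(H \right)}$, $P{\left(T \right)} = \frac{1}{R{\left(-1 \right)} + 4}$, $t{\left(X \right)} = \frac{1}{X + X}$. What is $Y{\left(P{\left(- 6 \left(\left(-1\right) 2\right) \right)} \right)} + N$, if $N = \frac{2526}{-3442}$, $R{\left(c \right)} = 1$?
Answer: $- \frac{11131}{3442} \approx -3.2339$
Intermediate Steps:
$t{\left(X \right)} = \frac{1}{2 X}$
$N = - \frac{1263}{1721}$ ($N = 2526 \left(- \frac{1}{3442}\right) = - \frac{1263}{1721} \approx -0.73388$)
$P{\left(T \right)} = \frac{1}{5}$ ($P{\left(T \right)} = \frac{1}{1 + 4} = \frac{1}{5}$)
$Y{\left(H \right)} = - \frac{1}{2 H}$
$Y{\left(P{\left(- 6 \left(\left(-1\right) 2\right) \right)} \right)} + N = - \frac{\frac{1}{\frac{1}{5}}}{2} - \frac{1263}{1721} = \left(- \frac{1}{2}\right) 5 - \frac{1263}{1721} = - \frac{5}{2} - \frac{1263}{1721} = - \frac{11131}{3442}$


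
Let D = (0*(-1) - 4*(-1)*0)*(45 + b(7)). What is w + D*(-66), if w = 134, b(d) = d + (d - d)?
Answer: 134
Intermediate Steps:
b(d) = d (b(d) = d + 0 = d)
D = 0 (D = (0*(-1) - 4*(-1)*0)*(45 + 7) = (0 + 4*0)*52 = (0 + 0)*52 = 0*52 = 0)
w + D*(-66) = 134 + 0*(-66) = 134 + 0 = 134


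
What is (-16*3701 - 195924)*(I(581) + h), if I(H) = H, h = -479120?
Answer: 122094440460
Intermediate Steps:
(-16*3701 - 195924)*(I(581) + h) = (-16*3701 - 195924)*(581 - 479120) = (-59216 - 195924)*(-478539) = -255140*(-478539) = 122094440460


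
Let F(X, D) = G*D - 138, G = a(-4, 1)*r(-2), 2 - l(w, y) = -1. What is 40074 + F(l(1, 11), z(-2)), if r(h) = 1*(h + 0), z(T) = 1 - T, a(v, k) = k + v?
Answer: 39954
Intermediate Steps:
l(w, y) = 3 (l(w, y) = 2 - 1*(-1) = 2 + 1 = 3)
r(h) = h (r(h) = 1*h = h)
G = 6 (G = (1 - 4)*(-2) = -3*(-2) = 6)
F(X, D) = -138 + 6*D (F(X, D) = 6*D - 138 = -138 + 6*D)
40074 + F(l(1, 11), z(-2)) = 40074 + (-138 + 6*(1 - 1*(-2))) = 40074 + (-138 + 6*(1 + 2)) = 40074 + (-138 + 6*3) = 40074 + (-138 + 18) = 40074 - 120 = 39954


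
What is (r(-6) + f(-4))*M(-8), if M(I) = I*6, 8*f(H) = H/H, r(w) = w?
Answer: 282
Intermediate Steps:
f(H) = 1/8 (f(H) = (H/H)/8 = (1/8)*1 = 1/8)
M(I) = 6*I
(r(-6) + f(-4))*M(-8) = (-6 + 1/8)*(6*(-8)) = -47/8*(-48) = 282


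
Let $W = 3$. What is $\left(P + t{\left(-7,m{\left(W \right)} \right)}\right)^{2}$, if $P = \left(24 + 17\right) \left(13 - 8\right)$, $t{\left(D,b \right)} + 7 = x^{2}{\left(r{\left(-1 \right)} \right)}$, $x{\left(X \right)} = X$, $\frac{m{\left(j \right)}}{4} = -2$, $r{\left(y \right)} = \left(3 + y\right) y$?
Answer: $40804$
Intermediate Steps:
$r{\left(y \right)} = y \left(3 + y\right)$
$m{\left(j \right)} = -8$ ($m{\left(j \right)} = 4 \left(-2\right) = -8$)
$t{\left(D,b \right)} = -3$ ($t{\left(D,b \right)} = -7 + \left(- (3 - 1)\right)^{2} = -7 + \left(\left(-1\right) 2\right)^{2} = -7 + \left(-2\right)^{2} = -7 + 4 = -3$)
$P = 205$ ($P = 41 \cdot 5 = 205$)
$\left(P + t{\left(-7,m{\left(W \right)} \right)}\right)^{2} = \left(205 - 3\right)^{2} = 202^{2} = 40804$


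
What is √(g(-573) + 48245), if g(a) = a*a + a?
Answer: √376001 ≈ 613.19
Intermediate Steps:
g(a) = a + a² (g(a) = a² + a = a + a²)
√(g(-573) + 48245) = √(-573*(1 - 573) + 48245) = √(-573*(-572) + 48245) = √(327756 + 48245) = √376001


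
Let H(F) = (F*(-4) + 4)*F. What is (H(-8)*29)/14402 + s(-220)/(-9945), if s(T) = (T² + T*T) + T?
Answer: -147400580/14322789 ≈ -10.291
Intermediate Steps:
s(T) = T + 2*T² (s(T) = (T² + T²) + T = 2*T² + T = T + 2*T²)
H(F) = F*(4 - 4*F) (H(F) = (-4*F + 4)*F = (4 - 4*F)*F = F*(4 - 4*F))
(H(-8)*29)/14402 + s(-220)/(-9945) = ((4*(-8)*(1 - 1*(-8)))*29)/14402 - 220*(1 + 2*(-220))/(-9945) = ((4*(-8)*(1 + 8))*29)*(1/14402) - 220*(1 - 440)*(-1/9945) = ((4*(-8)*9)*29)*(1/14402) - 220*(-439)*(-1/9945) = -288*29*(1/14402) + 96580*(-1/9945) = -8352*1/14402 - 19316/1989 = -4176/7201 - 19316/1989 = -147400580/14322789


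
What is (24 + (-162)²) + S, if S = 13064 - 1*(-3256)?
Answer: 42588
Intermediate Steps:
S = 16320 (S = 13064 + 3256 = 16320)
(24 + (-162)²) + S = (24 + (-162)²) + 16320 = (24 + 26244) + 16320 = 26268 + 16320 = 42588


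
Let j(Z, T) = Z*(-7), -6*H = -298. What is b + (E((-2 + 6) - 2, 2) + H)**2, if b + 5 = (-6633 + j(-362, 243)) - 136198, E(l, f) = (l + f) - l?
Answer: -1238693/9 ≈ -1.3763e+5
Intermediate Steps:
H = 149/3 (H = -1/6*(-298) = 149/3 ≈ 49.667)
j(Z, T) = -7*Z
E(l, f) = f (E(l, f) = (f + l) - l = f)
b = -140302 (b = -5 + ((-6633 - 7*(-362)) - 136198) = -5 + ((-6633 + 2534) - 136198) = -5 + (-4099 - 136198) = -5 - 140297 = -140302)
b + (E((-2 + 6) - 2, 2) + H)**2 = -140302 + (2 + 149/3)**2 = -140302 + (155/3)**2 = -140302 + 24025/9 = -1238693/9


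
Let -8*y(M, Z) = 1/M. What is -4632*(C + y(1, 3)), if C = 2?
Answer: -8685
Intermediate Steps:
y(M, Z) = -1/(8*M)
-4632*(C + y(1, 3)) = -4632*(2 - ⅛/1) = -4632*(2 - ⅛*1) = -4632*(2 - ⅛) = -4632*15/8 = -8685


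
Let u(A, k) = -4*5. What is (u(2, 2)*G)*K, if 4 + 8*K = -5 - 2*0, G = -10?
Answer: -225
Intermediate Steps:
u(A, k) = -20
K = -9/8 (K = -½ + (-5 - 2*0)/8 = -½ + (-5 + 0)/8 = -½ + (⅛)*(-5) = -½ - 5/8 = -9/8 ≈ -1.1250)
(u(2, 2)*G)*K = -20*(-10)*(-9/8) = 200*(-9/8) = -225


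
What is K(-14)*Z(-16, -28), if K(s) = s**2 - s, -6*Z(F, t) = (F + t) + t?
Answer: 2520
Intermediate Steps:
Z(F, t) = -t/3 - F/6 (Z(F, t) = -((F + t) + t)/6 = -(F + 2*t)/6 = -t/3 - F/6)
K(-14)*Z(-16, -28) = (-14*(-1 - 14))*(-1/3*(-28) - 1/6*(-16)) = (-14*(-15))*(28/3 + 8/3) = 210*12 = 2520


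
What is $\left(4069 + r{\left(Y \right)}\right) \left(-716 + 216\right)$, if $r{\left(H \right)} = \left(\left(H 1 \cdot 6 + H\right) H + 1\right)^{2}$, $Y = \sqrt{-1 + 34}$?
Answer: $-28946500$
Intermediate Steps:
$Y = \sqrt{33} \approx 5.7446$
$r{\left(H \right)} = \left(1 + 7 H^{2}\right)^{2}$ ($r{\left(H \right)} = \left(\left(H 6 + H\right) H + 1\right)^{2} = \left(\left(6 H + H\right) H + 1\right)^{2} = \left(7 H H + 1\right)^{2} = \left(7 H^{2} + 1\right)^{2} = \left(1 + 7 H^{2}\right)^{2}$)
$\left(4069 + r{\left(Y \right)}\right) \left(-716 + 216\right) = \left(4069 + \left(1 + 7 \left(\sqrt{33}\right)^{2}\right)^{2}\right) \left(-716 + 216\right) = \left(4069 + \left(1 + 7 \cdot 33\right)^{2}\right) \left(-500\right) = \left(4069 + \left(1 + 231\right)^{2}\right) \left(-500\right) = \left(4069 + 232^{2}\right) \left(-500\right) = \left(4069 + 53824\right) \left(-500\right) = 57893 \left(-500\right) = -28946500$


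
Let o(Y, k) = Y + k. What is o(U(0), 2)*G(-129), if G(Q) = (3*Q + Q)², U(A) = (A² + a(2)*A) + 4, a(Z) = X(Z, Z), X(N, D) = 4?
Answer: 1597536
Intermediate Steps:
a(Z) = 4
U(A) = 4 + A² + 4*A (U(A) = (A² + 4*A) + 4 = 4 + A² + 4*A)
G(Q) = 16*Q² (G(Q) = (4*Q)² = 16*Q²)
o(U(0), 2)*G(-129) = ((4 + 0² + 4*0) + 2)*(16*(-129)²) = ((4 + 0 + 0) + 2)*(16*16641) = (4 + 2)*266256 = 6*266256 = 1597536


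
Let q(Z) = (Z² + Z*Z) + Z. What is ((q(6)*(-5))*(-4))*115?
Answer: 179400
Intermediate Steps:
q(Z) = Z + 2*Z² (q(Z) = (Z² + Z²) + Z = 2*Z² + Z = Z + 2*Z²)
((q(6)*(-5))*(-4))*115 = (((6*(1 + 2*6))*(-5))*(-4))*115 = (((6*(1 + 12))*(-5))*(-4))*115 = (((6*13)*(-5))*(-4))*115 = ((78*(-5))*(-4))*115 = -390*(-4)*115 = 1560*115 = 179400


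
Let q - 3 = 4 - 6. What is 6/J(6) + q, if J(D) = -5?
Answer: -⅕ ≈ -0.20000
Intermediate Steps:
q = 1 (q = 3 + (4 - 6) = 3 - 2 = 1)
6/J(6) + q = 6/(-5) + 1 = -⅕*6 + 1 = -6/5 + 1 = -⅕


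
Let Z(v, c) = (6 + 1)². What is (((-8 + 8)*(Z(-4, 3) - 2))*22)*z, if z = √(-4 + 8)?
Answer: 0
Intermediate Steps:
Z(v, c) = 49 (Z(v, c) = 7² = 49)
z = 2 (z = √4 = 2)
(((-8 + 8)*(Z(-4, 3) - 2))*22)*z = (((-8 + 8)*(49 - 2))*22)*2 = ((0*47)*22)*2 = (0*22)*2 = 0*2 = 0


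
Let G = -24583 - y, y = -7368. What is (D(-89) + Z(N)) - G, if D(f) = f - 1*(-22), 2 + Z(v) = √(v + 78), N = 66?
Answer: 17158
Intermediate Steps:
Z(v) = -2 + √(78 + v) (Z(v) = -2 + √(v + 78) = -2 + √(78 + v))
G = -17215 (G = -24583 - 1*(-7368) = -24583 + 7368 = -17215)
D(f) = 22 + f (D(f) = f + 22 = 22 + f)
(D(-89) + Z(N)) - G = ((22 - 89) + (-2 + √(78 + 66))) - 1*(-17215) = (-67 + (-2 + √144)) + 17215 = (-67 + (-2 + 12)) + 17215 = (-67 + 10) + 17215 = -57 + 17215 = 17158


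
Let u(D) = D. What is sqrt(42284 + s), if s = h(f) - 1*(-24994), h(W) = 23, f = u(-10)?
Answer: sqrt(67301) ≈ 259.42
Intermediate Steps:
f = -10
s = 25017 (s = 23 - 1*(-24994) = 23 + 24994 = 25017)
sqrt(42284 + s) = sqrt(42284 + 25017) = sqrt(67301)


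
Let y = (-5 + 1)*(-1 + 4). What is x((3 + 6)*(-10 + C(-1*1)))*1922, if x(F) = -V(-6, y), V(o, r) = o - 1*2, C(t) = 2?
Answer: 15376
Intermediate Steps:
y = -12 (y = -4*3 = -12)
V(o, r) = -2 + o (V(o, r) = o - 2 = -2 + o)
x(F) = 8 (x(F) = -(-2 - 6) = -1*(-8) = 8)
x((3 + 6)*(-10 + C(-1*1)))*1922 = 8*1922 = 15376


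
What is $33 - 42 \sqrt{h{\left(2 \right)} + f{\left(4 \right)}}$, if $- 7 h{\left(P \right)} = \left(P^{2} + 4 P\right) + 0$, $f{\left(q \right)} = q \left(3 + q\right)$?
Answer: $33 - 12 \sqrt{322} \approx -182.33$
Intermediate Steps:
$h{\left(P \right)} = - \frac{4 P}{7} - \frac{P^{2}}{7}$ ($h{\left(P \right)} = - \frac{\left(P^{2} + 4 P\right) + 0}{7} = - \frac{P^{2} + 4 P}{7} = - \frac{4 P}{7} - \frac{P^{2}}{7}$)
$33 - 42 \sqrt{h{\left(2 \right)} + f{\left(4 \right)}} = 33 - 42 \sqrt{\left(- \frac{1}{7}\right) 2 \left(4 + 2\right) + 4 \left(3 + 4\right)} = 33 - 42 \sqrt{\left(- \frac{1}{7}\right) 2 \cdot 6 + 4 \cdot 7} = 33 - 42 \sqrt{- \frac{12}{7} + 28} = 33 - 42 \sqrt{\frac{184}{7}} = 33 - 42 \frac{2 \sqrt{322}}{7} = 33 - 12 \sqrt{322}$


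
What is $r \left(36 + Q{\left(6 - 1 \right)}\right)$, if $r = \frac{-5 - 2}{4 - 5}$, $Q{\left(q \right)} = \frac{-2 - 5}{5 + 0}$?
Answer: $\frac{1211}{5} \approx 242.2$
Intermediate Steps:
$Q{\left(q \right)} = - \frac{7}{5}$
$r = 7$ ($r = - \frac{7}{-1} = \left(-7\right) \left(-1\right) = 7$)
$r \left(36 + Q{\left(6 - 1 \right)}\right) = 7 \left(36 - \frac{7}{5}\right) = 7 \cdot \frac{173}{5} = \frac{1211}{5}$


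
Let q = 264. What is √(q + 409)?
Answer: √673 ≈ 25.942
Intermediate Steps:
√(q + 409) = √(264 + 409) = √673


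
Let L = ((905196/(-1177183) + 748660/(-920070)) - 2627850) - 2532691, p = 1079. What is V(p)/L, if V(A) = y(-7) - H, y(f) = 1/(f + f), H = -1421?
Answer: -307798922065419/1117867200471157742 ≈ -0.00027534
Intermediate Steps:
y(f) = 1/(2*f)
V(A) = 19893/14 (V(A) = (½)/(-7) - 1*(-1421) = (½)*(-⅐) + 1421 = -1/14 + 1421 = 19893/14)
L = -558933600235578871/108309076281 (L = ((905196*(-1/1177183) + 748660*(-1/920070)) - 2627850) - 2532691 = ((-905196/1177183 - 74866/92007) - 2627850) - 2532691 = (-171415350850/108309076281 - 2627850) - 2532691 = -284620177520376700/108309076281 - 2532691 = -558933600235578871/108309076281 ≈ -5.1605e+6)
V(p)/L = 19893/(14*(-558933600235578871/108309076281)) = (19893/14)*(-108309076281/558933600235578871) = -307798922065419/1117867200471157742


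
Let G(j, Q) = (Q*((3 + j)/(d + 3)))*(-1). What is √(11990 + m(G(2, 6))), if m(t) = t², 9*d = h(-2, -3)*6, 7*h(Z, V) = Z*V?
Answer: √301514/5 ≈ 109.82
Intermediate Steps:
h(Z, V) = V*Z/7 (h(Z, V) = (Z*V)/7 = (V*Z)/7 = V*Z/7)
d = 4/7 (d = (((⅐)*(-3)*(-2))*6)/9 = ((6/7)*6)/9 = (⅑)*(36/7) = 4/7 ≈ 0.57143)
G(j, Q) = -Q*(21/25 + 7*j/25) (G(j, Q) = (Q*((3 + j)/(4/7 + 3)))*(-1) = (Q*((3 + j)/(25/7)))*(-1) = (Q*((3 + j)*(7/25)))*(-1) = (Q*(21/25 + 7*j/25))*(-1) = -Q*(21/25 + 7*j/25))
√(11990 + m(G(2, 6))) = √(11990 + (-7/25*6*(3 + 2))²) = √(11990 + (-7/25*6*5)²) = √(11990 + (-42/5)²) = √(11990 + 1764/25) = √(301514/25) = √301514/5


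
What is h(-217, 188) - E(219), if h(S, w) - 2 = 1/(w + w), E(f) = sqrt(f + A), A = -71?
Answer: 753/376 - 2*sqrt(37) ≈ -10.163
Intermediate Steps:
E(f) = sqrt(-71 + f) (E(f) = sqrt(f - 71) = sqrt(-71 + f))
h(S, w) = 2 + 1/(2*w) (h(S, w) = 2 + 1/(w + w) = 2 + 1/(2*w))
h(-217, 188) - E(219) = (2 + (1/2)/188) - sqrt(-71 + 219) = (2 + (1/2)*(1/188)) - sqrt(148) = (2 + 1/376) - 2*sqrt(37) = 753/376 - 2*sqrt(37)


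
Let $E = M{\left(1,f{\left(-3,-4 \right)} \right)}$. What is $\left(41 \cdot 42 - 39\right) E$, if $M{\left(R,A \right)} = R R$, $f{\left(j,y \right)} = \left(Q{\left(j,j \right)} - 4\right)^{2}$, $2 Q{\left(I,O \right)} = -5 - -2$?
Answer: $1683$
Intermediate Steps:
$Q{\left(I,O \right)} = - \frac{3}{2}$ ($Q{\left(I,O \right)} = \frac{-5 - -2}{2} = \frac{-5 + 2}{2} = \frac{1}{2} \left(-3\right) = - \frac{3}{2}$)
$f{\left(j,y \right)} = \frac{121}{4}$ ($f{\left(j,y \right)} = \left(- \frac{3}{2} - 4\right)^{2} = \left(- \frac{11}{2}\right)^{2} = \frac{121}{4}$)
$M{\left(R,A \right)} = R^{2}$
$E = 1$ ($E = 1^{2} = 1$)
$\left(41 \cdot 42 - 39\right) E = \left(41 \cdot 42 - 39\right) 1 = \left(1722 - 39\right) 1 = 1683 \cdot 1 = 1683$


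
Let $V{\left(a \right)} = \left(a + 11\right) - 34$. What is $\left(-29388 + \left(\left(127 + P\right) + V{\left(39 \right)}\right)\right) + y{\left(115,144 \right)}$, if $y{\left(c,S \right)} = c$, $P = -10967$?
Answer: $-40097$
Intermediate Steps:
$V{\left(a \right)} = -23 + a$ ($V{\left(a \right)} = \left(11 + a\right) - 34 = -23 + a$)
$\left(-29388 + \left(\left(127 + P\right) + V{\left(39 \right)}\right)\right) + y{\left(115,144 \right)} = \left(-29388 + \left(\left(127 - 10967\right) + \left(-23 + 39\right)\right)\right) + 115 = \left(-29388 + \left(-10840 + 16\right)\right) + 115 = \left(-29388 - 10824\right) + 115 = -40212 + 115 = -40097$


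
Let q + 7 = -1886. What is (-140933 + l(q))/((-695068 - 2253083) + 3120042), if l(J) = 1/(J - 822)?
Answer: -382633096/466684065 ≈ -0.81990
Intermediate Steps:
q = -1893 (q = -7 - 1886 = -1893)
l(J) = 1/(-822 + J)
(-140933 + l(q))/((-695068 - 2253083) + 3120042) = (-140933 + 1/(-822 - 1893))/((-695068 - 2253083) + 3120042) = (-140933 + 1/(-2715))/(-2948151 + 3120042) = (-140933 - 1/2715)/171891 = -382633096/2715*1/171891 = -382633096/466684065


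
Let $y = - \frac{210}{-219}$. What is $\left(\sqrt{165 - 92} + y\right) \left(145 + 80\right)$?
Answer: $\frac{15750}{73} + 225 \sqrt{73} \approx 2138.2$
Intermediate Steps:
$y = \frac{70}{73}$ ($y = \left(-210\right) \left(- \frac{1}{219}\right) = \frac{70}{73} \approx 0.9589$)
$\left(\sqrt{165 - 92} + y\right) \left(145 + 80\right) = \left(\sqrt{165 - 92} + \frac{70}{73}\right) \left(145 + 80\right) = \left(\sqrt{73} + \frac{70}{73}\right) 225 = \left(\frac{70}{73} + \sqrt{73}\right) 225 = \frac{15750}{73} + 225 \sqrt{73}$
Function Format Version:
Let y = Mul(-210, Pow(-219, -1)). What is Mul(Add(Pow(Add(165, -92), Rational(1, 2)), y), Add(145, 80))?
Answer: Add(Rational(15750, 73), Mul(225, Pow(73, Rational(1, 2)))) ≈ 2138.2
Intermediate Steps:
y = Rational(70, 73) (y = Mul(-210, Rational(-1, 219)) = Rational(70, 73) ≈ 0.95890)
Mul(Add(Pow(Add(165, -92), Rational(1, 2)), y), Add(145, 80)) = Mul(Add(Pow(Add(165, -92), Rational(1, 2)), Rational(70, 73)), Add(145, 80)) = Mul(Add(Pow(73, Rational(1, 2)), Rational(70, 73)), 225) = Mul(Add(Rational(70, 73), Pow(73, Rational(1, 2))), 225) = Add(Rational(15750, 73), Mul(225, Pow(73, Rational(1, 2))))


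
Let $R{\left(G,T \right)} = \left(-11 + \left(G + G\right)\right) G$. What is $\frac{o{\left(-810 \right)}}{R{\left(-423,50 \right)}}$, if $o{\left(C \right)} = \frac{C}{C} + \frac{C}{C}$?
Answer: $\frac{2}{362511} \approx 5.5171 \cdot 10^{-6}$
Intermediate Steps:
$o{\left(C \right)} = 2$ ($o{\left(C \right)} = 1 + 1 = 2$)
$R{\left(G,T \right)} = G \left(-11 + 2 G\right)$ ($R{\left(G,T \right)} = \left(-11 + 2 G\right) G = G \left(-11 + 2 G\right)$)
$\frac{o{\left(-810 \right)}}{R{\left(-423,50 \right)}} = \frac{2}{\left(-423\right) \left(-11 + 2 \left(-423\right)\right)} = \frac{2}{\left(-423\right) \left(-11 - 846\right)} = \frac{2}{\left(-423\right) \left(-857\right)} = \frac{2}{362511}$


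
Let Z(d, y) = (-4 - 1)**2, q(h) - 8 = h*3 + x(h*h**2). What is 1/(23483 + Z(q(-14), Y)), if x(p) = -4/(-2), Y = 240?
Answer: 1/23508 ≈ 4.2539e-5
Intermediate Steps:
x(p) = 2 (x(p) = -4*(-1/2) = 2)
q(h) = 10 + 3*h (q(h) = 8 + (h*3 + 2) = 8 + (3*h + 2) = 8 + (2 + 3*h) = 10 + 3*h)
Z(d, y) = 25 (Z(d, y) = (-5)**2 = 25)
1/(23483 + Z(q(-14), Y)) = 1/(23483 + 25) = 1/23508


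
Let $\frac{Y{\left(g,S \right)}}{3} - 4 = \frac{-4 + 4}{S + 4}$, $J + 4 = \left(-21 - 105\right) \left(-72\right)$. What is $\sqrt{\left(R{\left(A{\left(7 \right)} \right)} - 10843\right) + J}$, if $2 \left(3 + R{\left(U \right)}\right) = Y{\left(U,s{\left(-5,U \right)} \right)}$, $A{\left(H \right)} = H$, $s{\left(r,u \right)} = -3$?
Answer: $2 i \sqrt{443} \approx 42.095 i$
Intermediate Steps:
$J = 9068$ ($J = -4 + \left(-21 - 105\right) \left(-72\right) = -4 - -9072 = -4 + 9072 = 9068$)
$Y{\left(g,S \right)} = 12$ ($Y{\left(g,S \right)} = 12 + 3 \frac{-4 + 4}{S + 4} = 12 + 3 \frac{0}{4 + S} = 12 + 3 \cdot 0 = 12 + 0 = 12$)
$R{\left(U \right)} = 3$ ($R{\left(U \right)} = -3 + \frac{1}{2} \cdot 12 = -3 + 6 = 3$)
$\sqrt{\left(R{\left(A{\left(7 \right)} \right)} - 10843\right) + J} = \sqrt{\left(3 - 10843\right) + 9068} = \sqrt{-10840 + 9068} = \sqrt{-1772} = 2 i \sqrt{443}$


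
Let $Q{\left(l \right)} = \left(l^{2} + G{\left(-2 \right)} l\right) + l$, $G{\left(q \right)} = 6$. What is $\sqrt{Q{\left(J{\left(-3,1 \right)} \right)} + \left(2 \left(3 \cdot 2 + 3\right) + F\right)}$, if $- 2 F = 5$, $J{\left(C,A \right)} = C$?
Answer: $\frac{\sqrt{14}}{2} \approx 1.8708$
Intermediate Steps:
$F = - \frac{5}{2}$ ($F = \left(- \frac{1}{2}\right) 5 = - \frac{5}{2} \approx -2.5$)
$Q{\left(l \right)} = l^{2} + 7 l$ ($Q{\left(l \right)} = \left(l^{2} + 6 l\right) + l = l^{2} + 7 l$)
$\sqrt{Q{\left(J{\left(-3,1 \right)} \right)} + \left(2 \left(3 \cdot 2 + 3\right) + F\right)} = \sqrt{- 3 \left(7 - 3\right) - \left(\frac{5}{2} - 2 \left(3 \cdot 2 + 3\right)\right)} = \sqrt{\left(-3\right) 4 - \left(\frac{5}{2} - 2 \left(6 + 3\right)\right)} = \sqrt{-12 + \left(2 \cdot 9 - \frac{5}{2}\right)} = \sqrt{-12 + \left(18 - \frac{5}{2}\right)} = \sqrt{-12 + \frac{31}{2}} = \sqrt{\frac{7}{2}} = \frac{\sqrt{14}}{2}$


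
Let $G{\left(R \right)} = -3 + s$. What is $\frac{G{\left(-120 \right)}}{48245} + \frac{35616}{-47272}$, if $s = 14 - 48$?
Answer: $- \frac{215005373}{285079705} \approx -0.75419$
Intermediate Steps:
$s = -34$ ($s = 14 - 48 = -34$)
$G{\left(R \right)} = -37$ ($G{\left(R \right)} = -3 - 34 = -37$)
$\frac{G{\left(-120 \right)}}{48245} + \frac{35616}{-47272} = - \frac{37}{48245} + \frac{35616}{-47272} = \left(-37\right) \frac{1}{48245} + 35616 \left(- \frac{1}{47272}\right) = - \frac{37}{48245} - \frac{4452}{5909} = - \frac{215005373}{285079705}$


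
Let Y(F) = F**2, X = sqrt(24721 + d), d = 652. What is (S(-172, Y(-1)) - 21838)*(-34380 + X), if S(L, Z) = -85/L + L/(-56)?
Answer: 225951024105/301 - 26288659*sqrt(25373)/1204 ≈ 7.4719e+8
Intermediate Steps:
X = sqrt(25373) (X = sqrt(24721 + 652) = sqrt(25373) ≈ 159.29)
S(L, Z) = -85/L - L/56 (S(L, Z) = -85/L + L*(-1/56) = -85/L - L/56)
(S(-172, Y(-1)) - 21838)*(-34380 + X) = ((-85/(-172) - 1/56*(-172)) - 21838)*(-34380 + sqrt(25373)) = ((-85*(-1/172) + 43/14) - 21838)*(-34380 + sqrt(25373)) = ((85/172 + 43/14) - 21838)*(-34380 + sqrt(25373)) = (4293/1204 - 21838)*(-34380 + sqrt(25373)) = -26288659*(-34380 + sqrt(25373))/1204 = 225951024105/301 - 26288659*sqrt(25373)/1204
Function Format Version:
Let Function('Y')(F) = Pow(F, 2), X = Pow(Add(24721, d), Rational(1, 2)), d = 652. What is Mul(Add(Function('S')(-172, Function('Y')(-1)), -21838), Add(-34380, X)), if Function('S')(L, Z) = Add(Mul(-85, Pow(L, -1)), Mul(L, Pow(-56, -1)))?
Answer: Add(Rational(225951024105, 301), Mul(Rational(-26288659, 1204), Pow(25373, Rational(1, 2)))) ≈ 7.4719e+8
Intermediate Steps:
X = Pow(25373, Rational(1, 2)) (X = Pow(Add(24721, 652), Rational(1, 2)) = Pow(25373, Rational(1, 2)) ≈ 159.29)
Function('S')(L, Z) = Add(Mul(-85, Pow(L, -1)), Mul(Rational(-1, 56), L)) (Function('S')(L, Z) = Add(Mul(-85, Pow(L, -1)), Mul(L, Rational(-1, 56))) = Add(Mul(-85, Pow(L, -1)), Mul(Rational(-1, 56), L)))
Mul(Add(Function('S')(-172, Function('Y')(-1)), -21838), Add(-34380, X)) = Mul(Add(Add(Mul(-85, Pow(-172, -1)), Mul(Rational(-1, 56), -172)), -21838), Add(-34380, Pow(25373, Rational(1, 2)))) = Mul(Add(Add(Mul(-85, Rational(-1, 172)), Rational(43, 14)), -21838), Add(-34380, Pow(25373, Rational(1, 2)))) = Mul(Add(Add(Rational(85, 172), Rational(43, 14)), -21838), Add(-34380, Pow(25373, Rational(1, 2)))) = Mul(Add(Rational(4293, 1204), -21838), Add(-34380, Pow(25373, Rational(1, 2)))) = Mul(Rational(-26288659, 1204), Add(-34380, Pow(25373, Rational(1, 2)))) = Add(Rational(225951024105, 301), Mul(Rational(-26288659, 1204), Pow(25373, Rational(1, 2))))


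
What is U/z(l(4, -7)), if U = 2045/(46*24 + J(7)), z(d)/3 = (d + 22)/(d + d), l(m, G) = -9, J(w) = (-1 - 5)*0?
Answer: -2045/2392 ≈ -0.85493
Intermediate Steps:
J(w) = 0 (J(w) = -6*0 = 0)
z(d) = 3*(22 + d)/(2*d) (z(d) = 3*((d + 22)/(d + d)) = 3*((22 + d)/((2*d))) = 3*((22 + d)*(1/(2*d))) = 3*((22 + d)/(2*d)) = 3*(22 + d)/(2*d))
U = 2045/1104 (U = 2045/(46*24 + 0) = 2045/(1104 + 0) = 2045/1104 ≈ 1.8524)
U/z(l(4, -7)) = 2045/(1104*(3/2 + 33/(-9))) = 2045/(1104*(3/2 + 33*(-⅑))) = 2045/(1104*(3/2 - 11/3)) = 2045/(1104*(-13/6)) = (2045/1104)*(-6/13) = -2045/2392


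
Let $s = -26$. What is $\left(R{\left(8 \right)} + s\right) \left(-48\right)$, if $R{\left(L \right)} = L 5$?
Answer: $-672$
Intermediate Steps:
$R{\left(L \right)} = 5 L$
$\left(R{\left(8 \right)} + s\right) \left(-48\right) = \left(5 \cdot 8 - 26\right) \left(-48\right) = \left(40 - 26\right) \left(-48\right) = 14 \left(-48\right) = -672$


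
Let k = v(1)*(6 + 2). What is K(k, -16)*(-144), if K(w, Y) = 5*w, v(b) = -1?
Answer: 5760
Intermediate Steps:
k = -8 (k = -(6 + 2) = -1*8 = -8)
K(k, -16)*(-144) = (5*(-8))*(-144) = -40*(-144) = 5760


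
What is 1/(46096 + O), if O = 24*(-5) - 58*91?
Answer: 1/40698 ≈ 2.4571e-5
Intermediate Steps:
O = -5398 (O = -120 - 5278 = -5398)
1/(46096 + O) = 1/(46096 - 5398) = 1/40698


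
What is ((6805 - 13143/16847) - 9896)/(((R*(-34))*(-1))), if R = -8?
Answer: 13021805/1145596 ≈ 11.367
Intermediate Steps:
((6805 - 13143/16847) - 9896)/(((R*(-34))*(-1))) = ((6805 - 13143/16847) - 9896)/((-8*(-34)*(-1))) = ((6805 - 13143*1/16847) - 9896)/((272*(-1))) = ((6805 - 13143/16847) - 9896)/(-272) = (114630692/16847 - 9896)*(-1/272) = -52087220/16847*(-1/272) = 13021805/1145596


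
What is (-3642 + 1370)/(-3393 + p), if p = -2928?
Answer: 2272/6321 ≈ 0.35944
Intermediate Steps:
(-3642 + 1370)/(-3393 + p) = (-3642 + 1370)/(-3393 - 2928) = -2272/(-6321) = -2272*(-1/6321) = 2272/6321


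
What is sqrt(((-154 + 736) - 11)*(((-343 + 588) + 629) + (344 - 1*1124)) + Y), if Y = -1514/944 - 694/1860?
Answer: sqrt(646365067634010)/109740 ≈ 231.67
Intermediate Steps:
Y = -433897/219480 (Y = -1514*1/944 - 694*1/1860 = -757/472 - 347/930 = -433897/219480 ≈ -1.9769)
sqrt(((-154 + 736) - 11)*(((-343 + 588) + 629) + (344 - 1*1124)) + Y) = sqrt(((-154 + 736) - 11)*(((-343 + 588) + 629) + (344 - 1*1124)) - 433897/219480) = sqrt((582 - 11)*((245 + 629) + (344 - 1124)) - 433897/219480) = sqrt(571*(874 - 780) - 433897/219480) = sqrt(571*94 - 433897/219480) = sqrt(53674 - 433897/219480) = sqrt(11779935623/219480) = sqrt(646365067634010)/109740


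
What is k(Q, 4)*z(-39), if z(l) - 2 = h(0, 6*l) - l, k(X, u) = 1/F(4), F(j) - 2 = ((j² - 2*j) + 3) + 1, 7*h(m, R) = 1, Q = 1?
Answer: 144/49 ≈ 2.9388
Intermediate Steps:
h(m, R) = ⅐ (h(m, R) = (⅐)*1 = ⅐)
F(j) = 6 + j² - 2*j (F(j) = 2 + (((j² - 2*j) + 3) + 1) = 2 + ((3 + j² - 2*j) + 1) = 2 + (4 + j² - 2*j) = 6 + j² - 2*j)
k(X, u) = 1/14 (k(X, u) = 1/(6 + 4² - 2*4) = 1/(6 + 16 - 8) = 1/14)
z(l) = 15/7 - l (z(l) = 2 + (⅐ - l) = 15/7 - l)
k(Q, 4)*z(-39) = (15/7 - 1*(-39))/14 = (15/7 + 39)/14 = (1/14)*(288/7) = 144/49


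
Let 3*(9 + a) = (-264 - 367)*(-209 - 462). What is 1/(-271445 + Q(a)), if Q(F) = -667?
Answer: -1/272112 ≈ -3.6750e-6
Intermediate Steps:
a = 423374/3 (a = -9 + ((-264 - 367)*(-209 - 462))/3 = -9 + (-631*(-671))/3 = -9 + (⅓)*423401 = -9 + 423401/3 = 423374/3 ≈ 1.4112e+5)
1/(-271445 + Q(a)) = 1/(-271445 - 667) = 1/(-272112) = -1/272112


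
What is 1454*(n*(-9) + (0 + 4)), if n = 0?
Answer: 5816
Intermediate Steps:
1454*(n*(-9) + (0 + 4)) = 1454*(0*(-9) + (0 + 4)) = 1454*(0 + 4) = 1454*4 = 5816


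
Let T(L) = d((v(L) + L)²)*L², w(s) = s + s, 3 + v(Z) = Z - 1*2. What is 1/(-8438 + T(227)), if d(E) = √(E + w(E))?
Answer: 8438/1605895740750479 + 23136521*√3/1605895740750479 ≈ 2.4959e-8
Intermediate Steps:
v(Z) = -5 + Z (v(Z) = -3 + (Z - 1*2) = -3 + (Z - 2) = -3 + (-2 + Z) = -5 + Z)
w(s) = 2*s
d(E) = √3*√E (d(E) = √(E + 2*E) = √(3*E) = √3*√E)
T(L) = √3*L²*√((-5 + 2*L)²) (T(L) = (√3*√(((-5 + L) + L)²))*L² = (√3*√((-5 + 2*L)²))*L² = √3*L²*√((-5 + 2*L)²))
1/(-8438 + T(227)) = 1/(-8438 + √3*227²*√((-5 + 2*227)²)) = 1/(-8438 + √3*51529*√((-5 + 454)²)) = 1/(-8438 + √3*51529*√(449²)) = 1/(-8438 + √3*51529*√201601) = 1/(-8438 + √3*51529*449) = 1/(-8438 + 23136521*√3)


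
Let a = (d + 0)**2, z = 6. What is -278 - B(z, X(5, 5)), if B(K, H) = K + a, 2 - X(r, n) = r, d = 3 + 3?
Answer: -320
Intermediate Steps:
d = 6
X(r, n) = 2 - r
a = 36 (a = (6 + 0)**2 = 6**2 = 36)
B(K, H) = 36 + K (B(K, H) = K + 36 = 36 + K)
-278 - B(z, X(5, 5)) = -278 - (36 + 6) = -278 - 1*42 = -278 - 42 = -320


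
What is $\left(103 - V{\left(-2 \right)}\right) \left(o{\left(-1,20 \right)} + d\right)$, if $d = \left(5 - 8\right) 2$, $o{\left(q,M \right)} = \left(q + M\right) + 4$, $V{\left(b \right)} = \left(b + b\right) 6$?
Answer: $2159$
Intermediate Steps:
$V{\left(b \right)} = 12 b$ ($V{\left(b \right)} = 2 b 6 = 12 b$)
$o{\left(q,M \right)} = 4 + M + q$ ($o{\left(q,M \right)} = \left(M + q\right) + 4 = 4 + M + q$)
$d = -6$ ($d = \left(-3\right) 2 = -6$)
$\left(103 - V{\left(-2 \right)}\right) \left(o{\left(-1,20 \right)} + d\right) = \left(103 - 12 \left(-2\right)\right) \left(\left(4 + 20 - 1\right) - 6\right) = \left(103 - -24\right) \left(23 - 6\right) = \left(103 + 24\right) 17 = 127 \cdot 17 = 2159$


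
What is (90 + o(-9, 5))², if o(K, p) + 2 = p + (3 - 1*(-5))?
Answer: 10201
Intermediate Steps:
o(K, p) = 6 + p (o(K, p) = -2 + (p + (3 - 1*(-5))) = -2 + (p + (3 + 5)) = -2 + (p + 8) = -2 + (8 + p) = 6 + p)
(90 + o(-9, 5))² = (90 + (6 + 5))² = (90 + 11)² = 101² = 10201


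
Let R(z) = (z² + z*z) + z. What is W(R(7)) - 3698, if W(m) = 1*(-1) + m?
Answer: -3594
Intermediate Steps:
R(z) = z + 2*z² (R(z) = (z² + z²) + z = 2*z² + z = z + 2*z²)
W(m) = -1 + m
W(R(7)) - 3698 = (-1 + 7*(1 + 2*7)) - 3698 = (-1 + 7*(1 + 14)) - 3698 = (-1 + 7*15) - 3698 = (-1 + 105) - 3698 = 104 - 3698 = -3594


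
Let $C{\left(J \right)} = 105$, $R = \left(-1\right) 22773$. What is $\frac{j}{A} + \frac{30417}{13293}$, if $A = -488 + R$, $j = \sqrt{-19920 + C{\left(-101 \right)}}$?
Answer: $\frac{10139}{4431} - \frac{i \sqrt{19815}}{23261} \approx 2.2882 - 0.0060516 i$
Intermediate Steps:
$R = -22773$
$j = i \sqrt{19815}$ ($j = \sqrt{-19920 + 105} = \sqrt{-19815} = i \sqrt{19815} \approx 140.77 i$)
$A = -23261$ ($A = -488 - 22773 = -23261$)
$\frac{j}{A} + \frac{30417}{13293} = \frac{i \sqrt{19815}}{-23261} + \frac{30417}{13293} = i \sqrt{19815} \left(- \frac{1}{23261}\right) + 30417 \cdot \frac{1}{13293} = - \frac{i \sqrt{19815}}{23261} + \frac{10139}{4431} = \frac{10139}{4431} - \frac{i \sqrt{19815}}{23261}$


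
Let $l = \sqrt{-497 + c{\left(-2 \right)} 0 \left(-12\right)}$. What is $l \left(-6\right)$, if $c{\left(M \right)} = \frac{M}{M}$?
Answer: $- 6 i \sqrt{497} \approx - 133.76 i$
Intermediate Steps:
$c{\left(M \right)} = 1$
$l = i \sqrt{497}$ ($l = \sqrt{-497 + 1 \cdot 0 \left(-12\right)} = \sqrt{-497 + 0 \left(-12\right)} = \sqrt{-497 + 0} = \sqrt{-497} = i \sqrt{497} \approx 22.293 i$)
$l \left(-6\right) = i \sqrt{497} \left(-6\right) = - 6 i \sqrt{497}$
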